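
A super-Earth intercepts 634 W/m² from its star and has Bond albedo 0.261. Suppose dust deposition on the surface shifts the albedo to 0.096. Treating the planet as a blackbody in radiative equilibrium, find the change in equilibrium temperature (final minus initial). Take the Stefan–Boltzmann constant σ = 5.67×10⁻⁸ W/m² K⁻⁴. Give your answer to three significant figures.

11.0 K

Before: T₁ = [634.0·0.739/(4σ)]^(1/4) = 213.2 K.
With α = 0.096, T₂ = 224.2 K.
ΔT = T₂ − T₁ = 11.02 K.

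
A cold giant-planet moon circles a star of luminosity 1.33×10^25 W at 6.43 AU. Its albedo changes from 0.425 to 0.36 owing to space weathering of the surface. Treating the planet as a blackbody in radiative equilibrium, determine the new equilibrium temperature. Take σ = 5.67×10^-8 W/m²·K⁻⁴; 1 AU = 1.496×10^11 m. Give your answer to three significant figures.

d = 6.43 × 1.496×10^11 m = 9.619×10^11 m.
Spreading L over a sphere of radius d: S = 1.33×10^25/(4π·9.62×10^11²) = 1.144 W/m².
With the new albedo, S(1−α₂)/4 = 0.1830 W/m², so T₂ = 42.39 K.

42.4 kelvin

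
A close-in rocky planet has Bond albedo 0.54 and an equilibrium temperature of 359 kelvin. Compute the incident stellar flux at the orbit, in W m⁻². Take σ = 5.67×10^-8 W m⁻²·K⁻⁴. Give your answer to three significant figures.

8190 W m⁻²

From S(1−α)/4 = σT⁴: S = 4σT⁴/(1−α).
The emitted flux is σT⁴ = 941.8 W m⁻².
So S = 4×941.8/(1−0.54) = 8190 W m⁻².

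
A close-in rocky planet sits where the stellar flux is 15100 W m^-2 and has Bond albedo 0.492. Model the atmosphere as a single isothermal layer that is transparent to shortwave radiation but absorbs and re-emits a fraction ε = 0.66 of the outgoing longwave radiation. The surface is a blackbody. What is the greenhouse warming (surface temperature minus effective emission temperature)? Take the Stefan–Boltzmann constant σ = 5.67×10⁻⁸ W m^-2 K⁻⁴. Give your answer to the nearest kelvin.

At the top of the atmosphere, σT_e⁴ = S(1−α)/4 = 1918 W m^-2, giving T_e = 428.8 K.
The surface balance (absorbed SW + ε·downward IR = σT_s⁴) with T_a⁴ = T_s⁴/2 reduces to T_s = T_e·[2/(2−ε)]^¼ = 474.0 K.
T_s − T_e = 474.0 − 428.8 = 45.16 K.

45 kelvin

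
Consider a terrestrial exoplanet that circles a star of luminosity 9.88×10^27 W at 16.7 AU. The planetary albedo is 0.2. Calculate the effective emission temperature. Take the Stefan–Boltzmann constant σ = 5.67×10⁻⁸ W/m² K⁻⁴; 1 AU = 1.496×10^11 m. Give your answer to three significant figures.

d = 16.7 × 1.496×10^11 m = 2.498×10^12 m.
Flux at the orbit: S = L/(4πd²) = 9.88×10^27/(4π·(2.50×10^12)²) = 126.0 W/m².
Absorbed flux (global mean): S(1−α)/4 = 126.0·0.8/4 = 25.19 W/m².
In equilibrium σT⁴ equals this, so T = 145.2 K.

145 K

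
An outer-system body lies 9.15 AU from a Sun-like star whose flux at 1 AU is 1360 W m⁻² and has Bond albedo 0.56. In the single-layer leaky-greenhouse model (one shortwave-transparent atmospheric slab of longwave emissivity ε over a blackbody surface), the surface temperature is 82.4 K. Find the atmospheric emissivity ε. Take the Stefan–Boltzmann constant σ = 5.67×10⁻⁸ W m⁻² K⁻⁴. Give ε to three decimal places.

0.633

By the inverse-square law, S = 1360/9.15² = 16.24 W m⁻².
First, T_e = [16.24·(1−0.56)/(4σ)]^(1/4) = 74.92 K.
Inverting T_s⁴ = 2T_e⁴/(2−ε): (T_e/T_s)⁴ = 0.6836, so ε = 2(1 − 0.6836) = 0.6328.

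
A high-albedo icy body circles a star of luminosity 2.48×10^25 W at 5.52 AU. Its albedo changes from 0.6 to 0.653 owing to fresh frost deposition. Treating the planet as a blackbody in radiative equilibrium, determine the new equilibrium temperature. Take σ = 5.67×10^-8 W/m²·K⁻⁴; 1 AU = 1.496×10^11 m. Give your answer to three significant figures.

Orbital distance: d = 5.52 AU = 8.258×10^11 m.
S = L/(4πd²) = 2.894 W/m².
T₂ = [S(1−α₂)/(4σ)]^(1/4) = [2.894·0.347/(4σ)]^(1/4) = 45.87 K.

45.9 K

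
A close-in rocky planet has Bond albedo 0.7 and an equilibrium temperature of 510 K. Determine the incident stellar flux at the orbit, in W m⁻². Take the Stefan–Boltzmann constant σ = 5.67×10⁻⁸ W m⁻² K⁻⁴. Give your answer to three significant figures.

Invert the energy balance for S: S = 4σT⁴/(1−α).
σT⁴ = 5.67×10⁻⁸·(510)⁴ = 3836 W m⁻².
S = 4·3836/0.3 = 51140 W m⁻².

51100 W m⁻²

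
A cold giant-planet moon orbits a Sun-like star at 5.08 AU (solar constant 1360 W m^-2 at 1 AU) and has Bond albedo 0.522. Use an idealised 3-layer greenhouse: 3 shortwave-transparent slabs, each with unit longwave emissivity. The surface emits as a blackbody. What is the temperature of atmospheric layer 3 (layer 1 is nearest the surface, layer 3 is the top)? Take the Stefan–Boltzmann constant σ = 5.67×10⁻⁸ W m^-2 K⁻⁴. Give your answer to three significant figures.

103 K

Irradiance scales as 1/d², so S = 1360 W m^-2 × (1/5.08)² = 52.70 W m^-2.
OLR = S(1−α)/4 = 6.298 W m^-2; the top layer radiates at T_e = 102.7 K.
Each opaque layer satisfies 2T_j⁴ = T_{j−1}⁴ + T_{j+1}⁴, giving T_k⁴ = (N+1−k)T_e⁴.
With k = 3: T_3 = (3+1−3)^¼·102.7 K = 102.7 K.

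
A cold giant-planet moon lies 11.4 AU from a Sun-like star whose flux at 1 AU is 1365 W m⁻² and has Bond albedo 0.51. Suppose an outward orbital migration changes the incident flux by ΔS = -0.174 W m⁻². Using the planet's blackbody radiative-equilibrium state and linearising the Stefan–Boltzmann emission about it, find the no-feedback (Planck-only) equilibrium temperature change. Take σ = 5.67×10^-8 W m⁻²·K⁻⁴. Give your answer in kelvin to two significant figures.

-0.29 K

Irradiance scales as 1/d², so S = 1365 W m⁻² × (1/11.4)² = 10.50 W m⁻².
The baseline emission temperature is T_e = 69.02 K.
Only a fraction (1−α) is absorbed and it's spread over 4πR², so ΔF = (1−α)ΔS/4 = -0.02131 W m⁻².
Planck response: λ_P = 4σT_e³ = 4·5.67×10⁻⁸·(69.02)³ = 0.07457 W m⁻²/K.
ΔT₀ = ΔF/λ_P = -0.02131/0.07457 = -0.286 K.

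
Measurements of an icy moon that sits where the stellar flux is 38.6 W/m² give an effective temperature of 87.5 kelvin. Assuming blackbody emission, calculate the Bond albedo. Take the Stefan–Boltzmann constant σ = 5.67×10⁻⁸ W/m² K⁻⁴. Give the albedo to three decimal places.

From σT⁴ = S(1−α)/4 we invert for α: 1−α = 4σT⁴/S.
σT⁴ = 3.324 W/m², so 4σT⁴ = 13.29 W/m².
Hence α = 1 − 13.29/38.60 = 0.6556.

0.656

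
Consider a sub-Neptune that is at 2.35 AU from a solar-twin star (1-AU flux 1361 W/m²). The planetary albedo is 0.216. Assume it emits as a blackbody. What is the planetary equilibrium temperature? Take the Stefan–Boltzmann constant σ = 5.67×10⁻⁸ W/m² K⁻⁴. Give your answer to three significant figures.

Irradiance scales as 1/d², so S = 1361 W/m² × (1/2.35)² = 246.4 W/m².
Averaging over the sphere, the absorbed flux is S(1−α)/4 = 48.30 W/m².
Set σT⁴ = 48.30 → T = (48.30/σ)^(1/4) = 170.8 K.

171 kelvin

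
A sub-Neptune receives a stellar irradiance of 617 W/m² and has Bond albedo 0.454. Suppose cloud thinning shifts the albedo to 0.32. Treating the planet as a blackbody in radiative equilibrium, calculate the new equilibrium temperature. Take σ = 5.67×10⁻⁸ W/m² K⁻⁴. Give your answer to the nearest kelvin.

T₂ = [S(1−α₂)/(4σ)]^(1/4) = [617.0·0.68/(4σ)]^(1/4) = 207.4 K.

207 kelvin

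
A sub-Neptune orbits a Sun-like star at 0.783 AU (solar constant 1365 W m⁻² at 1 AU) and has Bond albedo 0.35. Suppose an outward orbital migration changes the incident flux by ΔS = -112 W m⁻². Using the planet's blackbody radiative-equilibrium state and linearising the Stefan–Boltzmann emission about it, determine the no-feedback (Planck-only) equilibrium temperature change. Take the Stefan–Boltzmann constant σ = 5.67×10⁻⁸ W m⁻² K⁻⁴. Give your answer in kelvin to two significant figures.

Flux at the orbit: S = 1365/(0.783)² = 2226 W m⁻².
Reference equilibrium: T_e = [S(1−α)/(4σ)]^(1/4) = 282.6 K.
ΔF = Δ[S(1−α)]/4 = (1−0.35)·-112/4 = -18.20 W m⁻².
Planck response: λ_P = 4σT_e³ = 4·5.67×10⁻⁸·(282.6)³ = 5.120 W m⁻²/K.
Hence the no-feedback warming is ΔF/(4σT_e³) = -3.55 K.

-3.6 K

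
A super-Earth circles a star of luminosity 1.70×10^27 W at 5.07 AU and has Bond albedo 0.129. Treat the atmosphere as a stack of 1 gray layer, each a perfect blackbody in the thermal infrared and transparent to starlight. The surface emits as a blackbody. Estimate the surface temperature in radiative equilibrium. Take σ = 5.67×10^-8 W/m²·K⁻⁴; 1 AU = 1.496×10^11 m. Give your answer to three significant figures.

d = 5.07 × 1.496×10^11 m = 7.585×10^11 m.
S = L/(4πd²) = 235.2 W/m².
The effective emission temperature is T_e = [S(1−α)/(4σ)]^¼ = 173.4 K.
For an N-layer opaque stack, T_s⁴ = (N+1)T_e⁴, hence T_s = (2)^(1/4)×173.4 K = 206.2 K.

206 K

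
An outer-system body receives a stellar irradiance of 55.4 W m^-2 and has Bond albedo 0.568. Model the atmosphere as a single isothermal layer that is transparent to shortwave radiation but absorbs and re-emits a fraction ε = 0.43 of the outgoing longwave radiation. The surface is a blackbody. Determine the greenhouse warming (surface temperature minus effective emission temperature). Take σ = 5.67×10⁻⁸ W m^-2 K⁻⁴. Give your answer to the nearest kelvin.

At the top of the atmosphere, σT_e⁴ = S(1−α)/4 = 5.983 W m^-2, giving T_e = 101.4 K.
Surface balance with a leaky layer gives σT_s⁴ = σT_e⁴·2/(2−ε), so T_s = T_e·[2/(2−0.43)]^(1/4) = 107.7 K.
Greenhouse warming: T_s − T_e = 6.323 K.

6 K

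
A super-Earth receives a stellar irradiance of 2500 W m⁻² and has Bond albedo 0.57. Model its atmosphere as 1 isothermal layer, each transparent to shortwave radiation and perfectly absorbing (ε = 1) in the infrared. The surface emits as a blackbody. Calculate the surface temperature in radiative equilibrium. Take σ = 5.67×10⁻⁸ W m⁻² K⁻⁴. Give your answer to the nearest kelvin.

The effective emission temperature is T_e = [S(1−α)/(4σ)]^¼ = 262.4 K.
Layer-by-layer balance gives σT_s⁴ = (N+1)σT_e⁴, so T_s = 2^¼·262.4 = 312.0 K.

312 K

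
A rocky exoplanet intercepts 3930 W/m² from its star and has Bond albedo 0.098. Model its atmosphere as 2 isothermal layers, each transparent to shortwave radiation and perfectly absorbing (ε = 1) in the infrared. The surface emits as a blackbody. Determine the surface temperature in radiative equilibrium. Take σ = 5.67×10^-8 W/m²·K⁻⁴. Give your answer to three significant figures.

465 K

The effective emission temperature is T_e = [S(1−α)/(4σ)]^¼ = 353.6 K.
For an N-layer opaque stack, T_s⁴ = (N+1)T_e⁴, hence T_s = (3)^(1/4)×353.6 K = 465.3 K.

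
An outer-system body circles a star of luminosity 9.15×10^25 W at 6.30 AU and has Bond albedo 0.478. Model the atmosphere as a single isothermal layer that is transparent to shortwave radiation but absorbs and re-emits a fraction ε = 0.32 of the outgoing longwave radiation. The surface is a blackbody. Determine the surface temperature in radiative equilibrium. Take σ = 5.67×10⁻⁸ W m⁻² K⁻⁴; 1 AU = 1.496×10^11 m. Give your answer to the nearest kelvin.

69 K

Orbital distance: d = 6.30 AU = 9.425×10^11 m.
Flux at the orbit: S = L/(4πd²) = 9.15×10^25/(4π·(9.42×10^11)²) = 8.197 W m⁻².
At the top of the atmosphere, σT_e⁴ = S(1−α)/4 = 1.070 W m⁻², giving T_e = 65.91 K.
The surface balance (absorbed SW + ε·downward IR = σT_s⁴) with T_a⁴ = T_s⁴/2 reduces to T_s = T_e·[2/(2−ε)]^¼ = 68.84 K.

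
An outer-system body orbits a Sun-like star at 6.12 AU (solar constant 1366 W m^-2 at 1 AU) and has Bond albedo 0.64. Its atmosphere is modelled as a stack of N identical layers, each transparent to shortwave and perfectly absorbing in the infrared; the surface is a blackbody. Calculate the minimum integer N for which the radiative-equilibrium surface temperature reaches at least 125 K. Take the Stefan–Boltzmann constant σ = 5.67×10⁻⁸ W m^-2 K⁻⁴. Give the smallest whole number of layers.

Flux at the orbit: S = 1366/(6.12)² = 36.47 W m^-2.
Top-of-atmosphere balance: σT_e⁴ = S(1−α)/4 = 3.282 W m^-2 → T_e = 87.23 K.
Since T_s⁴ = (N+1)T_e⁴, we need N ≥ (T_s/T_e)⁴ − 1 = 3.217.
The minimum whole number is N = 4.

4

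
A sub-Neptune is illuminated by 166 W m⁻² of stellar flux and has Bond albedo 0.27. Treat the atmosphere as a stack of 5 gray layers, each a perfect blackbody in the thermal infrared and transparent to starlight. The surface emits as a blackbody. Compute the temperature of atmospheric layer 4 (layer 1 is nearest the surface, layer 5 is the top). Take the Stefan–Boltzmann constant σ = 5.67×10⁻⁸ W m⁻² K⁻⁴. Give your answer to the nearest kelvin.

181 K

Top-of-atmosphere balance: σT_e⁴ = S(1−α)/4 = 30.29 W m⁻² → T_e = 152.0 K.
Each opaque layer satisfies 2T_j⁴ = T_{j−1}⁴ + T_{j+1}⁴, giving T_k⁴ = (N+1−k)T_e⁴.
With k = 4: T_4 = (5+1−4)^¼·152.0 K = 180.8 K.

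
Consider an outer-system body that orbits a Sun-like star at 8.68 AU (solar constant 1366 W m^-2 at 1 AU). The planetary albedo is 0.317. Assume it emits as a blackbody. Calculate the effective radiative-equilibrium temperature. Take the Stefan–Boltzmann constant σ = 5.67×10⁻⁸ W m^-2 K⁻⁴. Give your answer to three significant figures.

By the inverse-square law, S = 1366/8.68² = 18.13 W m^-2.
The planet absorbs (1−α)S over its disc πR² and re-emits over 4πR², so the mean absorbed flux is (1−0.317)·18.13/4 = 3.096 W m^-2.
Balancing against σT⁴: T = (3.096/5.67×10⁻⁸)^(1/4) = 85.96 K.

86.0 kelvin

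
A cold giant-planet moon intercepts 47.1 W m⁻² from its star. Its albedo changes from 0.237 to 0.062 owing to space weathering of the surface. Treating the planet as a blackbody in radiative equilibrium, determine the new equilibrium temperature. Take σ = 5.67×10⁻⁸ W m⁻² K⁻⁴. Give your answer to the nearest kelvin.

T₂ = [S(1−α₂)/(4σ)]^(1/4) = [47.10·0.938/(4σ)]^(1/4) = 118.1 K.

118 K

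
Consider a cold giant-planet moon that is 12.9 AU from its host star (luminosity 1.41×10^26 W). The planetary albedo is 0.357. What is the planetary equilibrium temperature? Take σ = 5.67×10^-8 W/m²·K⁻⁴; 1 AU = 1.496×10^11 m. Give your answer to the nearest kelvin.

54 K

Orbital distance: d = 12.9 AU = 1.930×10^12 m.
Spreading L over a sphere of radius d: S = 1.41×10^26/(4π·1.93×10^12²) = 3.013 W/m².
Averaging over the sphere, the absorbed flux is S(1−α)/4 = 0.4843 W/m².
Balancing against σT⁴: T = (0.4843/5.67×10⁻⁸)^(1/4) = 54.06 K.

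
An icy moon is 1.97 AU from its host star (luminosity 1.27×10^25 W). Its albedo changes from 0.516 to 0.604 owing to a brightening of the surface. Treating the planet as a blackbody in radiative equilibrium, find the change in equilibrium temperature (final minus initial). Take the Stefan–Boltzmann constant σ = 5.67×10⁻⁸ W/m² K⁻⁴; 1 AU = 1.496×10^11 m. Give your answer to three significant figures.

-3.45 kelvin

d = 1.97 × 1.496×10^11 m = 2.947×10^11 m.
Spreading L over a sphere of radius d: S = 1.27×10^25/(4π·2.95×10^11²) = 11.64 W/m².
With α = 0.516, T₁ = 70.59 K.
With α = 0.604, T₂ = 67.14 K.
ΔT = T₂ − T₁ = -3.454 K.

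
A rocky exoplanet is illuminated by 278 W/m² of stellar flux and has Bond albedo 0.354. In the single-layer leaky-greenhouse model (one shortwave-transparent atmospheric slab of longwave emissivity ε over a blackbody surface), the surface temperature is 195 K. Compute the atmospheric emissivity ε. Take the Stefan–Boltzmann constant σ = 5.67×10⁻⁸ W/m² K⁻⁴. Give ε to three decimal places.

First, T_e = [278.0·(1−0.354)/(4σ)]^(1/4) = 167.7 K.
T_s⁴ = T_e⁴·2/(2−ε) → ε = 2 − 2(T_e/T_s)⁴ = 2 − 2·(167.7/195)⁴ = 0.9047.

0.905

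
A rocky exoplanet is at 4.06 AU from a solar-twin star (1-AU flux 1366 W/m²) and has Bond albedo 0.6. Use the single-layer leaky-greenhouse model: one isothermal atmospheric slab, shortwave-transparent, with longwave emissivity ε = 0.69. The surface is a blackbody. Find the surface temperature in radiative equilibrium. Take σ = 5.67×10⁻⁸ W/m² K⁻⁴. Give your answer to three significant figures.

122 kelvin

By the inverse-square law, S = 1366/4.06² = 82.87 W/m².
Effective emission temperature (TOA balance): σT_e⁴ = S(1−α)/4 = 8.287 W/m² → T_e = 110.0 K.
Surface balance with a leaky layer gives σT_s⁴ = σT_e⁴·2/(2−ε), so T_s = T_e·[2/(2−0.69)]^(1/4) = 122.2 K.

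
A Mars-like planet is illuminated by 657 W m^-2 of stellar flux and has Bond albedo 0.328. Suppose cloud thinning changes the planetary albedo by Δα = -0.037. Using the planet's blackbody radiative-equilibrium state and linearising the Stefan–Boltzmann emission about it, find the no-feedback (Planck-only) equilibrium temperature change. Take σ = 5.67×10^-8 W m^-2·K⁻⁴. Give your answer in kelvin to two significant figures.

Unperturbed T_e = [657.0·(1−0.328)/(4σ)]^¼ = 210.1 K.
ΔF = −(S/4)Δα = −(657.0/4)×(-0.037) = 6.077 W m^-2.
Linearising σT⁴ gives d(σT⁴)/dT = 4σT_e³ = 2.102 W m^-2 per K.
So ΔT₀ = 6.077/2.102 = 2.89 K.

2.9 K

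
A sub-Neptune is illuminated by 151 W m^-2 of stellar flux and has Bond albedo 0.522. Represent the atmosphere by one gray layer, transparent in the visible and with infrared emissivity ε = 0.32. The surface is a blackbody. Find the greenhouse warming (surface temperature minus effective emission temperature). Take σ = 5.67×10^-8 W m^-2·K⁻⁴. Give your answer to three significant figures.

5.95 K

The planet radiates to space at T_e = [S(1−α)/(4σ)]^(1/4) = 133.6 K.
The surface balance (absorbed SW + ε·downward IR = σT_s⁴) with T_a⁴ = T_s⁴/2 reduces to T_s = T_e·[2/(2−ε)]^¼ = 139.5 K.
The atmosphere warms the surface by 5.951 K.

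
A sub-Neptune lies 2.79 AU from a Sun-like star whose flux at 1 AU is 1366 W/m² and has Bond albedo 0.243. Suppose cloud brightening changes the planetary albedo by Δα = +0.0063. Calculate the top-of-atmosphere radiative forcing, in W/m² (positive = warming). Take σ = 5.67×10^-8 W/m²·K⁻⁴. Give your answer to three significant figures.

Flux at the orbit: S = 1366/(2.79)² = 175.5 W/m².
The change in absorbed flux is Δ[S(1−α)/4] = −SΔα/4 = -0.2764 W/m².

-0.276 W/m²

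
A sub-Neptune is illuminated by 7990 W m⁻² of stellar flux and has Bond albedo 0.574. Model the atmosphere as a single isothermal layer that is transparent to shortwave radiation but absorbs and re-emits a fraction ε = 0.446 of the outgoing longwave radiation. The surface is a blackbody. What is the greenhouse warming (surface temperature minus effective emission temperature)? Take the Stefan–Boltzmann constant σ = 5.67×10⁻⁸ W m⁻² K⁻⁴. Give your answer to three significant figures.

At the top of the atmosphere, σT_e⁴ = S(1−α)/4 = 850.9 W m⁻², giving T_e = 350.0 K.
The surface balance (absorbed SW + ε·downward IR = σT_s⁴) with T_a⁴ = T_s⁴/2 reduces to T_s = T_e·[2/(2−ε)]^¼ = 372.8 K.
T_s − T_e = 372.8 − 350.0 = 22.79 K.

22.8 K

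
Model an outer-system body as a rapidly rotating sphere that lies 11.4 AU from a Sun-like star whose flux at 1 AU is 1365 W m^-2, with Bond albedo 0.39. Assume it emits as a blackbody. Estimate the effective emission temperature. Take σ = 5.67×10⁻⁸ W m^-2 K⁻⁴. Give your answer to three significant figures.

72.9 kelvin

Flux at the orbit: S = 1365/(11.4)² = 10.50 W m^-2.
The planet absorbs (1−α)S over its disc πR² and re-emits over 4πR², so the mean absorbed flux is (1−0.39)·10.50/4 = 1.602 W m^-2.
Balancing against σT⁴: T = (1.602/5.67×10⁻⁸)^(1/4) = 72.90 K.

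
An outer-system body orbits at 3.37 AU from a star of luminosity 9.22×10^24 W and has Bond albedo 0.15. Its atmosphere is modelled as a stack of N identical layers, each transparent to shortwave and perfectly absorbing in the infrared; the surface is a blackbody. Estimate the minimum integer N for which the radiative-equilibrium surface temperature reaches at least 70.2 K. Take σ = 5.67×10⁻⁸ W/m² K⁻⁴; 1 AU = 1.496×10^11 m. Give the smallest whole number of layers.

d = 3.37 × 1.496×10^11 m = 5.042×10^11 m.
Spreading L over a sphere of radius d: S = 9.22×10^24/(4π·5.04×10^11²) = 2.887 W/m².
The effective emission temperature is T_e = [S(1−α)/(4σ)]^¼ = 57.35 K.
Since T_s⁴ = (N+1)T_e⁴, we need N ≥ (T_s/T_e)⁴ − 1 = 1.245.
The minimum whole number is N = 2.

2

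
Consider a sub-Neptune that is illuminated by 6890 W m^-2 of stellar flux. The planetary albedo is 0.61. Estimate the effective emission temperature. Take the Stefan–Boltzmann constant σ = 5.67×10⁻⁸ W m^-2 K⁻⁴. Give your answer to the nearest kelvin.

330 K

The planet absorbs (1−α)S over its disc πR² and re-emits over 4πR², so the mean absorbed flux is (1−0.61)·6890/4 = 671.8 W m^-2.
Set σT⁴ = 671.8 → T = (671.8/σ)^(1/4) = 329.9 K.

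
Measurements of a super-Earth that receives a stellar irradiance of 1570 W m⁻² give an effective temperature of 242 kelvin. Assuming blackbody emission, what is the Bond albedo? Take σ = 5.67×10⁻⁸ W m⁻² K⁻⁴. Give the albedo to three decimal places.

Rearranging the radiative balance, α = 1 − 4σT⁴/S.
4σT⁴ = 4·5.67×10⁻⁸·(242)⁴ = 777.9 W m⁻².
1−α = 777.9/1570 = 0.4955, so α = 0.5045.

0.505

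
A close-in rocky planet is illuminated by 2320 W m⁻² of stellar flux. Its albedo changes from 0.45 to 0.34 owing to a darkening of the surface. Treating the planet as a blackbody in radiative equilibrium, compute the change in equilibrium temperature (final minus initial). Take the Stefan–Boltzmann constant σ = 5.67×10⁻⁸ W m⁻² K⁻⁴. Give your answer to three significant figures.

Before: T₁ = [2320·0.55/(4σ)]^(1/4) = 273.9 K.
With α = 0.34, T₂ = 286.6 K.
Change: 286.6 − 273.9 = 12.77 K.

12.8 K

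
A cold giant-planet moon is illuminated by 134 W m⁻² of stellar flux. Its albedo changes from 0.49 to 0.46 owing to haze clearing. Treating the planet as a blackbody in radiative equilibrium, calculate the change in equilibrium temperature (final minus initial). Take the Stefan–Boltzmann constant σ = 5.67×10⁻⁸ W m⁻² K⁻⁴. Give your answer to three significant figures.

1.90 K

With α = 0.49, T₁ = 131.8 K.
With α = 0.46, T₂ = 133.6 K.
ΔT = T₂ − T₁ = 1.896 K.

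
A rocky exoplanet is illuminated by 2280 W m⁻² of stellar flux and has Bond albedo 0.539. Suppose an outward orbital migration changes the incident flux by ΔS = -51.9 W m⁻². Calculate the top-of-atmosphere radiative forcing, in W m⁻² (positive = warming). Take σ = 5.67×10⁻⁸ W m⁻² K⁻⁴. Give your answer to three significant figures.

TOA radiative forcing: ΔF = (1−α)ΔS/4 = 0.461·(-51.9)/4 = -5.981 W m⁻².

-5.98 W m⁻²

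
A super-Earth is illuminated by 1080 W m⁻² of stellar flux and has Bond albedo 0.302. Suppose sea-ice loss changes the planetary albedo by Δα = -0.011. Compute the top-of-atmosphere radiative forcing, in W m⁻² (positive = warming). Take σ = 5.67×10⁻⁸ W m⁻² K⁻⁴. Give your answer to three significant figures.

ΔF = −(S/4)Δα = −(1080/4)×(-0.011) = 2.970 W m⁻².

2.97 W m⁻²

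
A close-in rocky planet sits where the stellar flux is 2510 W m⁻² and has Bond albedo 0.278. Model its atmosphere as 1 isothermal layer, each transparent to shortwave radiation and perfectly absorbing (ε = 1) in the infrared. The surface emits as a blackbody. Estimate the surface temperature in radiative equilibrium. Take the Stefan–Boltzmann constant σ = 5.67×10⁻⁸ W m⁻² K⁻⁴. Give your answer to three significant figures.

356 kelvin

Top-of-atmosphere balance: σT_e⁴ = S(1−α)/4 = 453.1 W m⁻² → T_e = 299.0 K.
Layer-by-layer balance gives σT_s⁴ = (N+1)σT_e⁴, so T_s = 2^¼·299.0 = 355.5 K.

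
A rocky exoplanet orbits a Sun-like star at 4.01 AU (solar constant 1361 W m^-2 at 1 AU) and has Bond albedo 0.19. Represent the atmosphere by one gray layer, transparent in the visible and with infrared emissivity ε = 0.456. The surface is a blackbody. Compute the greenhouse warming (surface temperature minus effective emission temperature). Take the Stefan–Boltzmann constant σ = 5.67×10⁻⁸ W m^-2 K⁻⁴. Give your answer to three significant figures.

Irradiance scales as 1/d², so S = 1361 W m^-2 × (1/4.01)² = 84.64 W m^-2.
Effective emission temperature (TOA balance): σT_e⁴ = S(1−α)/4 = 17.14 W m^-2 → T_e = 131.9 K.
The surface balance (absorbed SW + ε·downward IR = σT_s⁴) with T_a⁴ = T_s⁴/2 reduces to T_s = T_e·[2/(2−ε)]^¼ = 140.7 K.
Greenhouse warming: T_s − T_e = 8.812 K.

8.81 K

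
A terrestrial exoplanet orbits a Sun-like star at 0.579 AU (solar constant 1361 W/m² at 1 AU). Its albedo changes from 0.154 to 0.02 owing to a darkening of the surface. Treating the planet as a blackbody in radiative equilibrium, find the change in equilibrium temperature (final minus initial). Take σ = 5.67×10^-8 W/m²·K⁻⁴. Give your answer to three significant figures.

Irradiance scales as 1/d², so S = 1361 W/m² × (1/0.579)² = 4060 W/m².
Before: T₁ = [4060·0.846/(4σ)]^(1/4) = 350.8 K.
Final:   T₂ = [S(1−0.02)/(4σ)]^(1/4) = 363.9 K.
ΔT = T₂ − T₁ = 13.13 K.

13.1 K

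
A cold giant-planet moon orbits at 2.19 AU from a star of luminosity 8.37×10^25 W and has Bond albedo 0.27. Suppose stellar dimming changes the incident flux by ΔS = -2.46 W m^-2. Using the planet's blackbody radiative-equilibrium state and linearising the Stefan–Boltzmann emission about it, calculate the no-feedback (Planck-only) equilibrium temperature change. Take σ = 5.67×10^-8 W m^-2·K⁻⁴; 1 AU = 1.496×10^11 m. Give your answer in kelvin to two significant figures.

-1.2 K

Orbital distance: d = 2.19 AU = 3.276×10^11 m.
Spreading L over a sphere of radius d: S = 8.37×10^25/(4π·3.28×10^11²) = 62.05 W m^-2.
The baseline emission temperature is T_e = 118.9 K.
ΔF = Δ[S(1−α)]/4 = (1−0.27)·-2.46/4 = -0.4489 W m^-2.
Linearising σT⁴ gives d(σT⁴)/dT = 4σT_e³ = 0.3810 W m^-2 per K.
ΔT₀ = ΔF/λ_P = -0.4489/0.3810 = -1.18 K.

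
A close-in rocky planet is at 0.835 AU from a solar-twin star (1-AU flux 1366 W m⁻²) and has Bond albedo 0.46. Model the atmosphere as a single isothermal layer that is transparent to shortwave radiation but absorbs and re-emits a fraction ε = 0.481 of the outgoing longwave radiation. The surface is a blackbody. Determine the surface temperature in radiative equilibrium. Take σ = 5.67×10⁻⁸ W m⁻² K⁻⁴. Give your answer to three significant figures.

By the inverse-square law, S = 1366/0.835² = 1959 W m⁻².
At the top of the atmosphere, σT_e⁴ = S(1−α)/4 = 264.5 W m⁻², giving T_e = 261.3 K.
For a single slab of emissivity ε, T_s⁴ = 2T_e⁴/(2−ε); thus T_s = 261.3·(1.317)^(1/4) = 279.9 K.

280 K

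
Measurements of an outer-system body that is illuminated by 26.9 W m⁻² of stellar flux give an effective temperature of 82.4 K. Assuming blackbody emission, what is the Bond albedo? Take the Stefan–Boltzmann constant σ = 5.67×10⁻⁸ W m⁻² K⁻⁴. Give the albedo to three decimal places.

0.611

Energy balance: S(1−α)/4 = σT⁴, so 1−α = 4σT⁴/S.
σT⁴ = 2.614 W m⁻², so 4σT⁴ = 10.46 W m⁻².
Hence α = 1 − 10.46/26.90 = 0.6113.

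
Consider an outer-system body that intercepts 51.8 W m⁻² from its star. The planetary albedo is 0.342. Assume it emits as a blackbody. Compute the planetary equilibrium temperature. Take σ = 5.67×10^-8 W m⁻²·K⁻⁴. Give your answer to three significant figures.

111 kelvin

Averaging over the sphere, the absorbed flux is S(1−α)/4 = 8.521 W m⁻².
In equilibrium σT⁴ equals this, so T = 110.7 K.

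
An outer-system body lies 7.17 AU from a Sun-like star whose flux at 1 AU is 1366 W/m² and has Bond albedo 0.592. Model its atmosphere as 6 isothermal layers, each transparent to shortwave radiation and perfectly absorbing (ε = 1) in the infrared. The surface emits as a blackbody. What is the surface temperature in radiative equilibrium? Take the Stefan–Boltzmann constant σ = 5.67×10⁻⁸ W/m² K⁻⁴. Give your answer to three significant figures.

135 K

By the inverse-square law, S = 1366/7.17² = 26.57 W/m².
Top-of-atmosphere balance: σT_e⁴ = S(1−α)/4 = 2.710 W/m² → T_e = 83.15 K.
With N = 6 opaque layers, T_s = (N+1)^(1/4)·T_e = 7^(1/4)·83.15 = 135.2 K.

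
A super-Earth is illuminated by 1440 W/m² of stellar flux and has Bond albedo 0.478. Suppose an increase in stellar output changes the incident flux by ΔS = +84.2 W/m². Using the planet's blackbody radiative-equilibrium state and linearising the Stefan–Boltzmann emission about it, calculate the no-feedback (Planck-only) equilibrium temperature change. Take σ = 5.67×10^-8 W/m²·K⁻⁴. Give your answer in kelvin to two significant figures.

Reference equilibrium: T_e = [S(1−α)/(4σ)]^(1/4) = 239.9 K.
TOA radiative forcing: ΔF = (1−α)ΔS/4 = 0.522·(+84.2)/4 = 10.99 W/m².
Linearising σT⁴ gives d(σT⁴)/dT = 4σT_e³ = 3.133 W/m² per K.
So ΔT₀ = 10.99/3.133 = 3.51 K.

3.5 K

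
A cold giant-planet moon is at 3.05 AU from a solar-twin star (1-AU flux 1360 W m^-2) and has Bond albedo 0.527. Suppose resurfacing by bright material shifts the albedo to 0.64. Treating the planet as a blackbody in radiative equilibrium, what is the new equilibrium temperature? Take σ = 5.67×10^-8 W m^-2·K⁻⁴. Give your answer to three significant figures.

Flux at the orbit: S = 1360/(3.05)² = 146.2 W m^-2.
With the new albedo, S(1−α₂)/4 = 13.16 W m^-2, so T₂ = 123.4 K.

123 K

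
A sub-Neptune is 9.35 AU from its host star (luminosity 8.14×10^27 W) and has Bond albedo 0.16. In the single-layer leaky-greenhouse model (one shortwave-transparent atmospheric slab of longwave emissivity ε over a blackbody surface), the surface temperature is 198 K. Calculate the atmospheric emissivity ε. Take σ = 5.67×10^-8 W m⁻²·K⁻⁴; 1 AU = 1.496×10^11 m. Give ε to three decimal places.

0.404

Orbital distance: d = 9.35 AU = 1.399×10^12 m.
Flux at the orbit: S = L/(4πd²) = 8.14×10^27/(4π·(1.40×10^12)²) = 331.1 W m⁻².
Effective temperature: T_e = [S(1−α)/(4σ)]^(1/4) = 187.1 K.
Since (2−ε)/2 = (T_e/T_s)⁴ = 0.7978, ε = 0.4044.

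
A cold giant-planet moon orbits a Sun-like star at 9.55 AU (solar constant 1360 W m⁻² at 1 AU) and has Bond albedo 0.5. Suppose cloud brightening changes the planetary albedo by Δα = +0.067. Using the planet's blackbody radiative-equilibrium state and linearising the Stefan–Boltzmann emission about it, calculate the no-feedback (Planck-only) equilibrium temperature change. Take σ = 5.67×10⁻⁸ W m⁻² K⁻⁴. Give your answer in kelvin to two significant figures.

By the inverse-square law, S = 1360/9.55² = 14.91 W m⁻².
Reference equilibrium: T_e = [S(1−α)/(4σ)]^(1/4) = 75.72 K.
The change in absorbed flux is Δ[S(1−α)/4] = −SΔα/4 = -0.2498 W m⁻².
The Planck feedback parameter is 4σT_e³ = 0.09847 W m⁻²/K.
So ΔT₀ = -0.2498/0.09847 = -2.54 K.

-2.5 K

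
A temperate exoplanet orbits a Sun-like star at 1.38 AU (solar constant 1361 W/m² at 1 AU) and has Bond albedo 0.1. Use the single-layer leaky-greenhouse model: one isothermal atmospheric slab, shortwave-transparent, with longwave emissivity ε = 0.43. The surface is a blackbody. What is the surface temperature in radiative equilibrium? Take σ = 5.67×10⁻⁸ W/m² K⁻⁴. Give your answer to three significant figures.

245 K

Irradiance scales as 1/d², so S = 1361 W/m² × (1/1.38)² = 714.7 W/m².
Effective emission temperature (TOA balance): σT_e⁴ = S(1−α)/4 = 160.8 W/m² → T_e = 230.8 K.
For a single slab of emissivity ε, T_s⁴ = 2T_e⁴/(2−ε); thus T_s = 230.8·(1.274)^(1/4) = 245.2 K.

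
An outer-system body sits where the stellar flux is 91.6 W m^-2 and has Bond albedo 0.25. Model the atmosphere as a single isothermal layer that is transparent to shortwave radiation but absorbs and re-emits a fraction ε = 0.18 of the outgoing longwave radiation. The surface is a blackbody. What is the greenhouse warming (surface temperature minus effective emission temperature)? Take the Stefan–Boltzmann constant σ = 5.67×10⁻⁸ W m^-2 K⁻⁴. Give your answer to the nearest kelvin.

3 kelvin

The planet radiates to space at T_e = [S(1−α)/(4σ)]^(1/4) = 131.9 K.
Surface balance with a leaky layer gives σT_s⁴ = σT_e⁴·2/(2−ε), so T_s = T_e·[2/(2−0.18)]^(1/4) = 135.1 K.
The atmosphere warms the surface by 3.147 K.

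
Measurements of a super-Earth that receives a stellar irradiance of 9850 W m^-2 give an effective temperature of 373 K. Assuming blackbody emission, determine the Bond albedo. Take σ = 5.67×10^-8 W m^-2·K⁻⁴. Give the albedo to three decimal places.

0.554

Energy balance: S(1−α)/4 = σT⁴, so 1−α = 4σT⁴/S.
4σT⁴ = 4·5.67×10⁻⁸·(373)⁴ = 4390 W m^-2.
Hence α = 1 − 4390/9850 = 0.5543.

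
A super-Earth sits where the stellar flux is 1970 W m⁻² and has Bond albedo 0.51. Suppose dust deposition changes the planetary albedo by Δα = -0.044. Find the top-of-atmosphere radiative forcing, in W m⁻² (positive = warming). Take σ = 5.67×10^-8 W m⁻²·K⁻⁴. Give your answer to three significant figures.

21.7 W m⁻²

The change in absorbed flux is Δ[S(1−α)/4] = −SΔα/4 = 21.67 W m⁻².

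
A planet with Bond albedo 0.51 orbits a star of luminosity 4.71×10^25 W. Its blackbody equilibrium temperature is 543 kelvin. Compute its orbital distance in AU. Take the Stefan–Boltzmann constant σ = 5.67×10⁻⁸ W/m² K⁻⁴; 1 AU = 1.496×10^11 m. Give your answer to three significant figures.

0.0645 AU

Required flux: S = 4σT⁴/(1−α) = 40240 W/m².
S = L/(4πd²) → d = √(L/4πS) = √(4.71×10^25/(4π·40240)) = 9.651×10^9 m = 0.06451 AU.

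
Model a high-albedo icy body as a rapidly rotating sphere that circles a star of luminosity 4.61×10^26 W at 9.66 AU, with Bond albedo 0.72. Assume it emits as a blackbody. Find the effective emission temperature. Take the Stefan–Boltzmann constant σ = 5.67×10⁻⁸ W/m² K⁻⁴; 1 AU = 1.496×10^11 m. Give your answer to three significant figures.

Orbital distance: d = 9.66 AU = 1.445×10^12 m.
Flux at the orbit: S = L/(4πd²) = 4.61×10^26/(4π·(1.45×10^12)²) = 17.57 W/m².
Absorbed flux (global mean): S(1−α)/4 = 17.57·0.28/4 = 1.230 W/m².
In equilibrium σT⁴ equals this, so T = 68.24 K.

68.2 kelvin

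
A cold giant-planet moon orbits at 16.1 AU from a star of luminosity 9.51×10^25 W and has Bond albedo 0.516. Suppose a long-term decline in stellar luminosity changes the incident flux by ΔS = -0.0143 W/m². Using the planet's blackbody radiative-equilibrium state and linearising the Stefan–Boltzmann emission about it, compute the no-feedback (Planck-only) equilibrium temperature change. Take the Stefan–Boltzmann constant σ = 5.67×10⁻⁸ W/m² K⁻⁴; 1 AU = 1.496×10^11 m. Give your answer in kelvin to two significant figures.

d = 16.1 × 1.496×10^11 m = 2.409×10^12 m.
S = L/(4πd²) = 1.305 W/m².
The baseline emission temperature is T_e = 40.85 K.
Only a fraction (1−α) is absorbed and it's spread over 4πR², so ΔF = (1−α)ΔS/4 = -0.001730 W/m².
Linearising σT⁴ gives d(σT⁴)/dT = 4σT_e³ = 0.01546 W/m² per K.
So ΔT₀ = -0.001730/0.01546 = -0.112 K.

-0.11 K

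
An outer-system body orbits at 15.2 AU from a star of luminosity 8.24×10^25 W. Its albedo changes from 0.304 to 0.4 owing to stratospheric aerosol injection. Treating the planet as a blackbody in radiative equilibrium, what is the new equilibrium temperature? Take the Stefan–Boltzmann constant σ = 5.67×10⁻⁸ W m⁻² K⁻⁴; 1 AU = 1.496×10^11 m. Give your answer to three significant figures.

42.8 kelvin

d = 15.2 × 1.496×10^11 m = 2.274×10^12 m.
Flux at the orbit: S = L/(4πd²) = 8.24×10^25/(4π·(2.27×10^12)²) = 1.268 W m⁻².
T₂ = [S(1−α₂)/(4σ)]^(1/4) = [1.268·0.6/(4σ)]^(1/4) = 42.80 K.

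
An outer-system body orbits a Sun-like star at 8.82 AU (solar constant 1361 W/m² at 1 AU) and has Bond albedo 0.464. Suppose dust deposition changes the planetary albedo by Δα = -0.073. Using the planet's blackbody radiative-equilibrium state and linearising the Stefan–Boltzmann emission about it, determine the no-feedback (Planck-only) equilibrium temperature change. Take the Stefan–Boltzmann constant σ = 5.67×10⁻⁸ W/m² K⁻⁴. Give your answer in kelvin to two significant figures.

By the inverse-square law, S = 1361/8.82² = 17.50 W/m².
Reference equilibrium: T_e = [S(1−α)/(4σ)]^(1/4) = 80.19 K.
ΔF = −(S/4)Δα = −(17.50/4)×(-0.073) = 0.3193 W/m².
Planck response: λ_P = 4σT_e³ = 4·5.67×10⁻⁸·(80.19)³ = 0.1169 W/m²/K.
ΔT₀ = ΔF/λ_P = 0.3193/0.1169 = 2.73 K.

2.7 kelvin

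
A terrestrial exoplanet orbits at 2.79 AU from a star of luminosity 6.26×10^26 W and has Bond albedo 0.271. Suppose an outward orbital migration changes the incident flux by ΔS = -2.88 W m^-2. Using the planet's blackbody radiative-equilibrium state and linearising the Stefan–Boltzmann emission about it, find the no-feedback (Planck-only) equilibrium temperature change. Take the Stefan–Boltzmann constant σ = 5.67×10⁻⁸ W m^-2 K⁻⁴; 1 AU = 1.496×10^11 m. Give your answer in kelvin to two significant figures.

Orbital distance: d = 2.79 AU = 4.174×10^11 m.
S = L/(4πd²) = 286.0 W m^-2.
Unperturbed T_e = [286.0·(1−0.271)/(4σ)]^¼ = 174.1 K.
ΔF = Δ[S(1−α)]/4 = (1−0.271)·-2.88/4 = -0.5249 W m^-2.
Linearising σT⁴ gives d(σT⁴)/dT = 4σT_e³ = 1.197 W m^-2 per K.
ΔT₀ = ΔF/λ_P = -0.5249/1.197 = -0.438 K.

-0.44 K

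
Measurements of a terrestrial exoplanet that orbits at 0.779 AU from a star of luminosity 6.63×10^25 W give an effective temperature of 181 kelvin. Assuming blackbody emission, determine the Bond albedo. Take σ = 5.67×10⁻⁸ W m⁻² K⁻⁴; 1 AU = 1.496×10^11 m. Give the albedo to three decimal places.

Orbital distance: d = 0.779 AU = 1.165×10^11 m.
Spreading L over a sphere of radius d: S = 6.63×10^25/(4π·1.17×10^11²) = 388.5 W m⁻².
From σT⁴ = S(1−α)/4 we invert for α: 1−α = 4σT⁴/S.
σT⁴ = 60.86 W m⁻², so 4σT⁴ = 243.4 W m⁻².
Hence α = 1 − 243.4/388.5 = 0.3734.

0.373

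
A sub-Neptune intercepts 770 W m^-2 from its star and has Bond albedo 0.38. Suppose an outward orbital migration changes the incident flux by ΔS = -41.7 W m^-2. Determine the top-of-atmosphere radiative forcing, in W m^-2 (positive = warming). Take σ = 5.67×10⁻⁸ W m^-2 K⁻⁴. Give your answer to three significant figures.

-6.46 W m^-2

TOA radiative forcing: ΔF = (1−α)ΔS/4 = 0.62·(-41.7)/4 = -6.464 W m^-2.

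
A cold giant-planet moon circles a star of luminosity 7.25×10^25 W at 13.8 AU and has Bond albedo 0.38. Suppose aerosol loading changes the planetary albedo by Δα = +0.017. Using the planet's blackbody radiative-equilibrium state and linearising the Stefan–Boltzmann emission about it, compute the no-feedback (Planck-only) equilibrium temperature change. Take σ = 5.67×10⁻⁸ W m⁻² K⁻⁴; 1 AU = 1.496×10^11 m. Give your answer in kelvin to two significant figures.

Orbital distance: d = 13.8 AU = 2.064×10^12 m.
Spreading L over a sphere of radius d: S = 7.25×10^25/(4π·2.06×10^12²) = 1.354 W m⁻².
Reference equilibrium: T_e = [S(1−α)/(4σ)]^(1/4) = 43.86 K.
TOA radiative forcing: ΔF = −S·Δα/4 = −1.354·(+0.017)/4 = -0.005753 W m⁻².
The Planck feedback parameter is 4σT_e³ = 0.01914 W m⁻²/K.
Hence the no-feedback warming is ΔF/(4σT_e³) = -0.301 K.

-0.30 K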